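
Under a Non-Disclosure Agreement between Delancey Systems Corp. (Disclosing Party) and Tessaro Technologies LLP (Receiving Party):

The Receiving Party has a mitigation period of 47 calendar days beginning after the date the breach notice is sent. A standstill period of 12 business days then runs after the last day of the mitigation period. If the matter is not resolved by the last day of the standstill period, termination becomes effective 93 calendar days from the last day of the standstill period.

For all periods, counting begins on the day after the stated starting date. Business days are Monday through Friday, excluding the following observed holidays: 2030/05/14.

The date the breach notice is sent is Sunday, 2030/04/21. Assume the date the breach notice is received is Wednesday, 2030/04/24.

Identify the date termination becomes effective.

2030/09/26

Adding 47 calendar days to 2030/04/21 gives 2030/06/07, which is the last day of the mitigation period.
From Friday, 2030/06/07, 12 business days (Jun 10, Jun 11, Jun 12, Jun 13, …, Jun 21, Jun 24, Jun 25, skipping weekends) brings us to Tuesday, 2030/06/25, which is the last day of the standstill period.
The date termination becomes effective: 93 calendar days after 2030/06/25 is 2030/09/26.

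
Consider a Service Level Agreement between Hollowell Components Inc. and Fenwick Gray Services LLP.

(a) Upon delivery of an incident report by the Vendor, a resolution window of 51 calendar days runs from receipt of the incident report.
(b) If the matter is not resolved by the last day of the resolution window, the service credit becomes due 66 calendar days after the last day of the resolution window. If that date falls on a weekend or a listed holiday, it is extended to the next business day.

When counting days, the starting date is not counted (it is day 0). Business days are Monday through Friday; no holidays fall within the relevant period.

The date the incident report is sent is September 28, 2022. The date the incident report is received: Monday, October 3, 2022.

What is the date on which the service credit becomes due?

The last day of the resolution window: 51 calendar days after October 3, 2022 is November 23, 2022.
The date on which the service credit becomes due: 66 calendar days after November 23, 2022 is January 28, 2023. That falls on a Saturday, so it rolls to the next business day, Monday, January 30, 2023.

January 30, 2023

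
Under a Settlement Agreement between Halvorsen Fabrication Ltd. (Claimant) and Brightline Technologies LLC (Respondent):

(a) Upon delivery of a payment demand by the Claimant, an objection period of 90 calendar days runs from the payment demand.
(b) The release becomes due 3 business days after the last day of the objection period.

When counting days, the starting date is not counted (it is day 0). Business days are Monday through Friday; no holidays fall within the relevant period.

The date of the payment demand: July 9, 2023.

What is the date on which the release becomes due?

October 11, 2023

The last day of the objection period: July 9, 2023 + 90 days = October 7, 2023.
The date on which the release becomes due: 3 business days after Saturday, October 7, 2023, skipping weekends — Oct 9, Oct 10, Oct 11 — lands on Wednesday, October 11, 2023.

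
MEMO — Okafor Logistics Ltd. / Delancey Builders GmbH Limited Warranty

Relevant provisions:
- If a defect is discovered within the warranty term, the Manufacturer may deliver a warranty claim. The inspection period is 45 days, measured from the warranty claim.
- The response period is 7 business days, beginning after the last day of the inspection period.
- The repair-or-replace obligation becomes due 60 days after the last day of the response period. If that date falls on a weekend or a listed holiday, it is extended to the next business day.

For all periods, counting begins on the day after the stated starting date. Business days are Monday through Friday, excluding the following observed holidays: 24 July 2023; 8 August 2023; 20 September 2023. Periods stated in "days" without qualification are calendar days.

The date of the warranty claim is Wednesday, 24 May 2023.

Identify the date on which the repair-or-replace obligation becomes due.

18 September 2023

The last day of the inspection period: 45 calendar days after 24 May 2023 is 8 July 2023.
The last day of the response period: counting 7 business days from Saturday, 8 July 2023 (Jul 10, Jul 11, Jul 12, Jul 13, Jul 14, Jul 17, Jul 18, skipping weekends) reaches Tuesday, 18 July 2023.
The date on which the repair-or-replace obligation becomes due: 18 July 2023 + 60 days = 16 September 2023. That falls on a Saturday, so it rolls to the next business day, Monday, 18 September 2023.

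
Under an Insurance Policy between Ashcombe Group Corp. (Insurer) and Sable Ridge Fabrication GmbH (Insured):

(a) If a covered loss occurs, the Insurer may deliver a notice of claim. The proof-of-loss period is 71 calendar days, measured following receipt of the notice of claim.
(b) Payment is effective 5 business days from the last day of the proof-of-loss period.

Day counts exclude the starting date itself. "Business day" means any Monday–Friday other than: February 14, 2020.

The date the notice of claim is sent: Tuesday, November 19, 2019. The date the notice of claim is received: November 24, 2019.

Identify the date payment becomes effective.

February 10, 2020

The last day of the proof-of-loss period: November 24, 2019 + 71 days = February 3, 2020.
From Monday, February 3, 2020, 5 business days (Feb 4, Feb 5, Feb 6, Feb 7, Feb 10, skipping weekends) brings us to Monday, February 10, 2020, which is the date payment becomes effective.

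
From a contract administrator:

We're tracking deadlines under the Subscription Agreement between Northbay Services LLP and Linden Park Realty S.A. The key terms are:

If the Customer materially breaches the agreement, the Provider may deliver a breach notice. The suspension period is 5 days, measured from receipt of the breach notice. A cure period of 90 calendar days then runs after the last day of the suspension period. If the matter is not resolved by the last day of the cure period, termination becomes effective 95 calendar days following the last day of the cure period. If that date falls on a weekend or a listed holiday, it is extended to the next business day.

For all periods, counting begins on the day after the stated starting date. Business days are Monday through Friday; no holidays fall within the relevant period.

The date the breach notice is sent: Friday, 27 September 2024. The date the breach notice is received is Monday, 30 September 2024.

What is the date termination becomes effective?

The last day of the suspension period: 30 September 2024 + 5 days = 5 October 2024.
Adding 90 calendar days to 5 October 2024 gives 3 January 2025, which is the last day of the cure period.
The date termination becomes effective: 3 January 2025 + 95 days = 8 April 2025. 8 April 2025 is a Tuesday, so no roll-forward applies.

8 April 2025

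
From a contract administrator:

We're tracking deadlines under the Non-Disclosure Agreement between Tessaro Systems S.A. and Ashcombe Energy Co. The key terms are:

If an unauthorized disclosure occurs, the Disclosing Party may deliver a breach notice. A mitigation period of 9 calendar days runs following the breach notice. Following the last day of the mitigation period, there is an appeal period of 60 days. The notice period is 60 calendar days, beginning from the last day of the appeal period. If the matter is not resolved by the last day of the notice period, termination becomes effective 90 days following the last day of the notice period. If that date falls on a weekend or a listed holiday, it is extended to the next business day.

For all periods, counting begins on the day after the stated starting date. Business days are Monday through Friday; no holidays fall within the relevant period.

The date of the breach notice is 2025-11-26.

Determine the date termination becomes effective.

Adding 9 calendar days to 2025-11-26 gives 2025-12-05, which is the last day of the mitigation period.
Adding 60 calendar days to 2025-12-05 gives 2026-02-03, which is the last day of the appeal period.
Adding 60 calendar days to 2026-02-03 gives 2026-04-04, which is the last day of the notice period.
The date termination becomes effective: 90 calendar days after 2026-04-04 is 2026-07-03. 2026-07-03 is a Friday, so no roll-forward applies.

2026-07-03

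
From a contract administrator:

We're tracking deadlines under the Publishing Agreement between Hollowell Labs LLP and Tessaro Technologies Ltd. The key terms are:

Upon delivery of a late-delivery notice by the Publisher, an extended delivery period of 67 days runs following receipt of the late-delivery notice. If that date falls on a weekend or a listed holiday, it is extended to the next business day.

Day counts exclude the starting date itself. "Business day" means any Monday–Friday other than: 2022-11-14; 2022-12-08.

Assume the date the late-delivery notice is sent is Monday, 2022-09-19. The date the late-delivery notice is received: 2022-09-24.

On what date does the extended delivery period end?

The last day of the extended delivery period: 67 calendar days after 2022-09-24 is 2022-11-30. 2022-11-30 is a Wednesday and is not a listed holiday, so no roll-forward applies.

2022-11-30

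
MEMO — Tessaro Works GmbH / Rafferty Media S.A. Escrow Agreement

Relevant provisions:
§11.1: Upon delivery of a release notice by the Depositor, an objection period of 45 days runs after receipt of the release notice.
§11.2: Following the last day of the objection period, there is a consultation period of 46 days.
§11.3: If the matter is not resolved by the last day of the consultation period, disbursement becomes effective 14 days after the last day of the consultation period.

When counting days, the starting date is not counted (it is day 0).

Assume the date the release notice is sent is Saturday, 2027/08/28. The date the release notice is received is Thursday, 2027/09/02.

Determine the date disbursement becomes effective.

2027/12/16

The last day of the objection period: 2027/09/02 + 45 days = 2027/10/17.
The last day of the consultation period: 2027/10/17 + 46 days = 2027/12/02.
The date disbursement becomes effective: 14 calendar days after 2027/12/02 is 2027/12/16.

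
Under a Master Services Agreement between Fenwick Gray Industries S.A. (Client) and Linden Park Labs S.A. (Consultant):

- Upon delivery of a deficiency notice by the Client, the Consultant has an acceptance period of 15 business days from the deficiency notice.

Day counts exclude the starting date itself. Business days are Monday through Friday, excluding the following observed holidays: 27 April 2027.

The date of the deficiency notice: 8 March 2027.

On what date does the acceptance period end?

29 March 2027

The last day of the acceptance period: counting 15 business days from Monday, 8 March 2027 (Mar 9, Mar 10, Mar 11, Mar 12, …, Mar 25, Mar 26, Mar 29, skipping weekends) reaches Monday, 29 March 2027.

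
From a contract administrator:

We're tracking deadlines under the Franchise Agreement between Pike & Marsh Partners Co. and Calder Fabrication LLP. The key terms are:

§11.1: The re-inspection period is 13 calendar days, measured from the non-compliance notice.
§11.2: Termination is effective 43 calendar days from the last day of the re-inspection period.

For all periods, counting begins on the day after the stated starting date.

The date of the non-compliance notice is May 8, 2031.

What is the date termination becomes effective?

Adding 13 calendar days to May 8, 2031 gives May 21, 2031, which is the last day of the re-inspection period.
The date termination becomes effective: 43 calendar days after May 21, 2031 is Jul 3, 2031.

Jul 3, 2031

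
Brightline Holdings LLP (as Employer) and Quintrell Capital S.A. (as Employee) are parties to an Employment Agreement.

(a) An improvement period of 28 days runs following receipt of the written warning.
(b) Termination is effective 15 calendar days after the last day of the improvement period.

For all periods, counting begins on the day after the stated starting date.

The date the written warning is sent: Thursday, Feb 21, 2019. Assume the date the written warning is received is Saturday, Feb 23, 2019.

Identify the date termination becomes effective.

Apr 7, 2019

The last day of the improvement period: 28 calendar days after Feb 23, 2019 is Mar 23, 2019.
The date termination becomes effective: 15 calendar days after Mar 23, 2019 is Apr 7, 2019.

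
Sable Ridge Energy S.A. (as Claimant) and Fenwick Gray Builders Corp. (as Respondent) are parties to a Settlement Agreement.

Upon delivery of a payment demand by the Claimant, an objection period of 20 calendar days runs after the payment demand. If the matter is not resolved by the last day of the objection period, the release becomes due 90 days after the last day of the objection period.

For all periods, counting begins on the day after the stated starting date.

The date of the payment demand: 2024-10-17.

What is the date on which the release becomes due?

2025-02-04

The last day of the objection period: 2024-10-17 + 20 days = 2024-11-06.
The date on which the release becomes due: 90 calendar days after 2024-11-06 is 2025-02-04.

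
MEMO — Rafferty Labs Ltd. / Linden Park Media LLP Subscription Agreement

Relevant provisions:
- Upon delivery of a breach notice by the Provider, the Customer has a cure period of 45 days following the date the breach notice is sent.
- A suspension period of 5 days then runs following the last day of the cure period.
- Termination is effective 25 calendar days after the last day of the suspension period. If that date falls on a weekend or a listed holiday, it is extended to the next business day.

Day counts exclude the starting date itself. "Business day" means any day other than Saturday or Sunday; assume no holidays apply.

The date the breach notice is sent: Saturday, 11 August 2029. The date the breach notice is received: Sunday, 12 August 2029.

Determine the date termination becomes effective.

25 October 2029

The last day of the cure period: 11 August 2029 + 45 days = 25 September 2029.
The last day of the suspension period: 25 September 2029 + 5 days = 30 September 2029.
The date termination becomes effective: 30 September 2029 + 25 days = 25 October 2029. 25 October 2029 is a Thursday, so no roll-forward applies.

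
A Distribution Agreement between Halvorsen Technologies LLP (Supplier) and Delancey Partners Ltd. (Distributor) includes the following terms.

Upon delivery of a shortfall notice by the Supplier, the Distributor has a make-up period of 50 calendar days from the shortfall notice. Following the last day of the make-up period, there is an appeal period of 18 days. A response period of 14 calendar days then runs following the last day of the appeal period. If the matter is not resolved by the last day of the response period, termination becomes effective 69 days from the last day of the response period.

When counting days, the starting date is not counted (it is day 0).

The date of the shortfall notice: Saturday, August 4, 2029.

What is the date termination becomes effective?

January 2, 2030

The last day of the make-up period: August 4, 2029 + 50 days = September 23, 2029.
Adding 18 calendar days to September 23, 2029 gives October 11, 2029, which is the last day of the appeal period.
The last day of the response period: 14 calendar days after October 11, 2029 is October 25, 2029.
Adding 69 calendar days to October 25, 2029 gives January 2, 2030, which is the date termination becomes effective.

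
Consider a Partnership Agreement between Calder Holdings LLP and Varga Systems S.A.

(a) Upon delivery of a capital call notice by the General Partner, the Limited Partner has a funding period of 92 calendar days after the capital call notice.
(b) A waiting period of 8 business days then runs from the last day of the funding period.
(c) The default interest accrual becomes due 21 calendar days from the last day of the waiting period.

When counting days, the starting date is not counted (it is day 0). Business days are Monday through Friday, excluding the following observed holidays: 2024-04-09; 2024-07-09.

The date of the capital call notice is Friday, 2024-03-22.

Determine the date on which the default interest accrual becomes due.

2024-07-24

The last day of the funding period: 92 calendar days after 2024-03-22 is 2024-06-22.
The last day of the waiting period: 8 business days after Saturday, 2024-06-22, skipping weekends — Jun 24, Jun 25, Jun 26, Jun 27, Jun 28, Jul 1, Jul 2, Jul 3 — lands on Wednesday, 2024-07-03.
Adding 21 calendar days to 2024-07-03 gives 2024-07-24, which is the date on which the default interest accrual becomes due.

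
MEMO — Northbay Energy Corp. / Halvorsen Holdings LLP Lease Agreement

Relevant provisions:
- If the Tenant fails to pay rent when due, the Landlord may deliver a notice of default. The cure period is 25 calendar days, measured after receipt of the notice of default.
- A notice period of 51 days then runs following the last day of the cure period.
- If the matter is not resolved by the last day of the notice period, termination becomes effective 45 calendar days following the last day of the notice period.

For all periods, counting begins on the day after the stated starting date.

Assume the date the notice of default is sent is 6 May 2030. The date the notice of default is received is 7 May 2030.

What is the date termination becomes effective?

Adding 25 calendar days to 7 May 2030 gives 1 June 2030, which is the last day of the cure period.
The last day of the notice period: 51 calendar days after 1 June 2030 is 22 July 2030.
The date termination becomes effective: 22 July 2030 + 45 days = 5 September 2030.

5 September 2030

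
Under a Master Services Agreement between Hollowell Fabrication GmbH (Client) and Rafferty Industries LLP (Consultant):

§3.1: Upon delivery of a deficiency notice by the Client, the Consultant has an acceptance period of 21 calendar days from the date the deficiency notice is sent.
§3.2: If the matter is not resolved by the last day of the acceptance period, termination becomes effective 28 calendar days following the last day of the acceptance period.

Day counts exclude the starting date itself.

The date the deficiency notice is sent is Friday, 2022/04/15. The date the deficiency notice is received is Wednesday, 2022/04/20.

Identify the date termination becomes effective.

The last day of the acceptance period: 2022/04/15 + 21 days = 2022/05/06.
The date termination becomes effective: 2022/05/06 + 28 days = 2022/06/03.

2022/06/03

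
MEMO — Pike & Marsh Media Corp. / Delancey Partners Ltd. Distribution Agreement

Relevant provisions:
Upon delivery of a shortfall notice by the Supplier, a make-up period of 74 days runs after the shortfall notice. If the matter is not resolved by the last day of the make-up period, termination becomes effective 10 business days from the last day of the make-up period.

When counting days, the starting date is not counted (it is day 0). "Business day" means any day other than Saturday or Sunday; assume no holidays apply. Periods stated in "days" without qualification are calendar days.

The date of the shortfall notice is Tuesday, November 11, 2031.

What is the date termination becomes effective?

Adding 74 calendar days to November 11, 2031 gives January 24, 2032, which is the last day of the make-up period.
From Saturday, January 24, 2032, 10 business days (Jan 26, Jan 27, Jan 28, Jan 29, Jan 30, Feb 2, Feb 3, Feb 4, Feb 5, Feb 6, skipping weekends) brings us to Friday, February 6, 2032, which is the date termination becomes effective.

February 6, 2032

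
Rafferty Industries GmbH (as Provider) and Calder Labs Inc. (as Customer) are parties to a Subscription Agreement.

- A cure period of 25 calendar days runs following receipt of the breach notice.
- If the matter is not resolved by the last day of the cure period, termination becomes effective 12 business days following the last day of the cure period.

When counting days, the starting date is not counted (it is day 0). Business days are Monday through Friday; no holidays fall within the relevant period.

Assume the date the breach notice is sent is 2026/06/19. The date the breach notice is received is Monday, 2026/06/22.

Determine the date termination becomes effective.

2026/08/04

The last day of the cure period: 2026/06/22 + 25 days = 2026/07/17.
The date termination becomes effective: 12 business days after Friday, 2026/07/17, skipping weekends — Jul 20, Jul 21, Jul 22, Jul 23, …, Jul 31, Aug 3, Aug 4 — lands on Tuesday, 2026/08/04.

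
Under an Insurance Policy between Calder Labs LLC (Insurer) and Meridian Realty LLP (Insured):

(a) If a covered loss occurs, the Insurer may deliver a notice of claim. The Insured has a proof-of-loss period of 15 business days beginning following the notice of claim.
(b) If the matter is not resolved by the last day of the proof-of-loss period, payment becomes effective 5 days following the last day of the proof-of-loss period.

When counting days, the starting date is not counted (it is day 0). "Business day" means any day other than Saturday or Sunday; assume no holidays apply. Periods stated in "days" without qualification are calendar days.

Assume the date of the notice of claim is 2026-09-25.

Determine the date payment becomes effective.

2026-10-21

From Friday, 2026-09-25, 15 business days (Sep 28, Sep 29, Sep 30, Oct 1, …, Oct 14, Oct 15, Oct 16, skipping weekends) brings us to Friday, 2026-10-16, which is the last day of the proof-of-loss period.
The date payment becomes effective: 2026-10-16 + 5 days = 2026-10-21.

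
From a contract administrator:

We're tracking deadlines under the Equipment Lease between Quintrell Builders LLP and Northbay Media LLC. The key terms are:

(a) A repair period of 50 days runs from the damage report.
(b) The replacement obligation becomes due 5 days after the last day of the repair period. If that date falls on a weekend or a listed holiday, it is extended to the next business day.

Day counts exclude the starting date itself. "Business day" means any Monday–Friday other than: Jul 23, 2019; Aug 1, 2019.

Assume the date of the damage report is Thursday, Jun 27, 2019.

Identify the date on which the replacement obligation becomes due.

The last day of the repair period: Jun 27, 2019 + 50 days = Aug 16, 2019.
Adding 5 calendar days to Aug 16, 2019 gives Aug 21, 2019, which is the date on which the replacement obligation becomes due. Aug 21, 2019 is a Wednesday and is not a listed holiday, so no roll-forward applies.

Aug 21, 2019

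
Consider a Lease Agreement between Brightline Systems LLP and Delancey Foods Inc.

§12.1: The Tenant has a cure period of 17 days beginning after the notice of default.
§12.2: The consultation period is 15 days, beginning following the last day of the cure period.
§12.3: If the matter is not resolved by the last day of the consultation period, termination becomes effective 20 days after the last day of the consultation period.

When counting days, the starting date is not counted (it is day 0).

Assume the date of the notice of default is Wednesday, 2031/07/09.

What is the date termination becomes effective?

The last day of the cure period: 2031/07/09 + 17 days = 2031/07/26.
Adding 15 calendar days to 2031/07/26 gives 2031/08/10, which is the last day of the consultation period.
The date termination becomes effective: 20 calendar days after 2031/08/10 is 2031/08/30.

2031/08/30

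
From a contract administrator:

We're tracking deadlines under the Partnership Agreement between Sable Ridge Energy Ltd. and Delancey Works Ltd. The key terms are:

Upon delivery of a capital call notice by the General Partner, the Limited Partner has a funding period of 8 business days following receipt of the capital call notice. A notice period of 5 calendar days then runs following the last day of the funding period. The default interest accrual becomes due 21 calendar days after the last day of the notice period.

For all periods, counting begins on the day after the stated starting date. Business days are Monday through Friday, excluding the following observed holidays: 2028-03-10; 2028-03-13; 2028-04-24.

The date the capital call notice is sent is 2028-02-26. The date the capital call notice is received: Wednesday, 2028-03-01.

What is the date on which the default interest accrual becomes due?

The last day of the funding period: counting 8 business days from Wednesday, 2028-03-01 (Mar 2, Mar 3, Mar 6, Mar 7, Mar 8, Mar 9, Mar 14, Mar 15, skipping weekends and the listed holidays on Mar 10, Mar 13) reaches Wednesday, 2028-03-15.
Adding 5 calendar days to 2028-03-15 gives 2028-03-20, which is the last day of the notice period.
Adding 21 calendar days to 2028-03-20 gives 2028-04-10, which is the date on which the default interest accrual becomes due.

2028-04-10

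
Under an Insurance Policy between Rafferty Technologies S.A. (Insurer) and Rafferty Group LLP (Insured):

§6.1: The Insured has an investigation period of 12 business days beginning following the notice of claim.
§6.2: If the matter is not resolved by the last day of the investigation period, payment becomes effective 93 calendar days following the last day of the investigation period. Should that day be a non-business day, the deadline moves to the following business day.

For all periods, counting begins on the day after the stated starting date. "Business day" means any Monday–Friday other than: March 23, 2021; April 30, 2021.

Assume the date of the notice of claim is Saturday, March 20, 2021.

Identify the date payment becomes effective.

The last day of the investigation period: counting 12 business days from Saturday, March 20, 2021 (Mar 22, Mar 24, Mar 25, Mar 26, …, Apr 5, Apr 6, Apr 7, skipping weekends and the listed holiday on Mar 23) reaches Wednesday, April 7, 2021.
The date payment becomes effective: April 7, 2021 + 93 days = July 9, 2021. July 9, 2021 is a Friday and is not a listed holiday, so no roll-forward applies.

July 9, 2021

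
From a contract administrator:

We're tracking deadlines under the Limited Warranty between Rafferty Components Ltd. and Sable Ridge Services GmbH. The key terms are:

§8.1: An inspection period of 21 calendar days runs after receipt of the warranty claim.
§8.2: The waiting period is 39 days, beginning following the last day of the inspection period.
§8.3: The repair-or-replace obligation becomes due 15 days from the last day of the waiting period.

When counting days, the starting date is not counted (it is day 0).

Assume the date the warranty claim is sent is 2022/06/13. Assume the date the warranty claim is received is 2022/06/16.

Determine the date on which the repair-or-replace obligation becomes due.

2022/08/30

Adding 21 calendar days to 2022/06/16 gives 2022/07/07, which is the last day of the inspection period.
The last day of the waiting period: 2022/07/07 + 39 days = 2022/08/15.
Adding 15 calendar days to 2022/08/15 gives 2022/08/30, which is the date on which the repair-or-replace obligation becomes due.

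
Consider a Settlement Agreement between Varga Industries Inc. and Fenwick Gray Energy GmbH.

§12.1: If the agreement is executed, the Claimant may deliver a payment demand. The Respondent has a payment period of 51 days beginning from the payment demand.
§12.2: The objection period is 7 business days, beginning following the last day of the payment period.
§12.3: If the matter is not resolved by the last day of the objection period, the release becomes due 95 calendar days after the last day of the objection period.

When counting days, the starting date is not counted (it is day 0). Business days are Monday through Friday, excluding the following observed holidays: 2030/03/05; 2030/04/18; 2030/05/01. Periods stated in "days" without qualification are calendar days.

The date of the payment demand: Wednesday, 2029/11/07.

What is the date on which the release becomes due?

Adding 51 calendar days to 2029/11/07 gives 2029/12/28, which is the last day of the payment period.
From Friday, 2029/12/28, 7 business days (Dec 31, Jan 1, Jan 2, Jan 3, Jan 4, Jan 7, Jan 8, skipping weekends) brings us to Tuesday, 2030/01/08, which is the last day of the objection period.
The date on which the release becomes due: 95 calendar days after 2030/01/08 is 2030/04/13.

2030/04/13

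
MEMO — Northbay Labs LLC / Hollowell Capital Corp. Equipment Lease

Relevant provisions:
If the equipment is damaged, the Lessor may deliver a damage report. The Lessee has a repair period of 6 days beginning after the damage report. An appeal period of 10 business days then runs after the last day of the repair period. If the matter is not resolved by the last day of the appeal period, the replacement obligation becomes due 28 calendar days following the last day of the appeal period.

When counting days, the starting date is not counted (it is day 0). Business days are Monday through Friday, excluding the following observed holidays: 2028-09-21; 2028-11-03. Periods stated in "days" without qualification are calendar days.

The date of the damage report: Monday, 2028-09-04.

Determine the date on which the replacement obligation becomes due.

2028-10-23

Adding 6 calendar days to 2028-09-04 gives 2028-09-10, which is the last day of the repair period.
From Sunday, 2028-09-10, 10 business days (Sep 11, Sep 12, Sep 13, Sep 14, Sep 15, Sep 18, Sep 19, Sep 20, Sep 22, Sep 25, skipping weekends and the listed holiday on Sep 21) brings us to Monday, 2028-09-25, which is the last day of the appeal period.
The date on which the replacement obligation becomes due: 28 calendar days after 2028-09-25 is 2028-10-23.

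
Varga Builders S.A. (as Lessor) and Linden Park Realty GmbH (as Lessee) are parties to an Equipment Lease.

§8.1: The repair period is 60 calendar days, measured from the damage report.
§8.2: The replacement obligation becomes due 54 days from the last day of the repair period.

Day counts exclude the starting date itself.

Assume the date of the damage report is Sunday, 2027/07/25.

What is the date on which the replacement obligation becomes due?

2027/11/16

The last day of the repair period: 2027/07/25 + 60 days = 2027/09/23.
Adding 54 calendar days to 2027/09/23 gives 2027/11/16, which is the date on which the replacement obligation becomes due.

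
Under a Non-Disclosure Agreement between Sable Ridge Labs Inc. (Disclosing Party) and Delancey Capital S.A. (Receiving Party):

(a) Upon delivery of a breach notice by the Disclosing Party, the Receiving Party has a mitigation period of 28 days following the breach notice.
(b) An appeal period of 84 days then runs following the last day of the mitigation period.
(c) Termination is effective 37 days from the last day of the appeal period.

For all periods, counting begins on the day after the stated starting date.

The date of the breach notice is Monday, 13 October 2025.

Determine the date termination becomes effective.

The last day of the mitigation period: 13 October 2025 + 28 days = 10 November 2025.
Adding 84 calendar days to 10 November 2025 gives 2 February 2026, which is the last day of the appeal period.
The date termination becomes effective: 37 calendar days after 2 February 2026 is 11 March 2026.

11 March 2026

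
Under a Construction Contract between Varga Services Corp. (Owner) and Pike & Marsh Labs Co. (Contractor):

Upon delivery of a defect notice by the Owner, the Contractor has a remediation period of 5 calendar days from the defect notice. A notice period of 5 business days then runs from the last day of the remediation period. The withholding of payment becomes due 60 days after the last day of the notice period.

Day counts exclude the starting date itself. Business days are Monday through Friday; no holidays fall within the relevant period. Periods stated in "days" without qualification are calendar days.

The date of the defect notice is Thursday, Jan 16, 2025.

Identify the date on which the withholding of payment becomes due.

Mar 29, 2025

The last day of the remediation period: Jan 16, 2025 + 5 days = Jan 21, 2025.
The last day of the notice period: counting 5 business days from Tuesday, Jan 21, 2025 (Jan 22, Jan 23, Jan 24, Jan 27, Jan 28, skipping weekends) reaches Tuesday, Jan 28, 2025.
The date on which the withholding of payment becomes due: Jan 28, 2025 + 60 days = Mar 29, 2025.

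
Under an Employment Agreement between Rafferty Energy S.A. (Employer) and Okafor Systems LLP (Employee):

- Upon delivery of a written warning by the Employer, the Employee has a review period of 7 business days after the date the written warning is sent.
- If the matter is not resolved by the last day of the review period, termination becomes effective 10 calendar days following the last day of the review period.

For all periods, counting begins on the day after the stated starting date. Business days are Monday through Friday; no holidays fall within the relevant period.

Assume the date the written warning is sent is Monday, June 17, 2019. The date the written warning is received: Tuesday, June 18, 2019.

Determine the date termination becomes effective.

The last day of the review period: 7 business days after Monday, June 17, 2019, skipping weekends — Jun 18, Jun 19, Jun 20, Jun 21, Jun 24, Jun 25, Jun 26 — lands on Wednesday, June 26, 2019.
The date termination becomes effective: June 26, 2019 + 10 days = July 6, 2019.

July 6, 2019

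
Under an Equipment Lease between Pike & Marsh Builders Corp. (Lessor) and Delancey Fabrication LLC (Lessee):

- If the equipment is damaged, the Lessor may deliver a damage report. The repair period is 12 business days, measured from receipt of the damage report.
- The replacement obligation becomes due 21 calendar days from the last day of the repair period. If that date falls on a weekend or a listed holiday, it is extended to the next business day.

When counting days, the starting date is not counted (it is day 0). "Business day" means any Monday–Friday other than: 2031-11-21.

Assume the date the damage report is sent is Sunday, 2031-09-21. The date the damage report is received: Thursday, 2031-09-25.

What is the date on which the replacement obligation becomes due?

The last day of the repair period: counting 12 business days from Thursday, 2031-09-25 (Sep 26, Sep 29, Sep 30, Oct 1, …, Oct 9, Oct 10, Oct 13, skipping weekends) reaches Monday, 2031-10-13.
The date on which the replacement obligation becomes due: 21 calendar days after 2031-10-13 is 2031-11-03. 2031-11-03 is a Monday and is not a listed holiday, so no roll-forward applies.

2031-11-03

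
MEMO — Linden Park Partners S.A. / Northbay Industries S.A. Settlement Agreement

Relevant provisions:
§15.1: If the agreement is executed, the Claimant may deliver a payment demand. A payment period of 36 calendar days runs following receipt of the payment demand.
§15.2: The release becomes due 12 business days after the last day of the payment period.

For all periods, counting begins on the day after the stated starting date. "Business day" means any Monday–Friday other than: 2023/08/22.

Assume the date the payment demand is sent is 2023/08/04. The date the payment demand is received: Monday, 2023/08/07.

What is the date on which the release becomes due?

2023/09/28

The last day of the payment period: 36 calendar days after 2023/08/07 is 2023/09/12.
The date on which the release becomes due: 12 business days after Tuesday, 2023/09/12, skipping weekends — Sep 13, Sep 14, Sep 15, Sep 18, …, Sep 26, Sep 27, Sep 28 — lands on Thursday, 2023/09/28.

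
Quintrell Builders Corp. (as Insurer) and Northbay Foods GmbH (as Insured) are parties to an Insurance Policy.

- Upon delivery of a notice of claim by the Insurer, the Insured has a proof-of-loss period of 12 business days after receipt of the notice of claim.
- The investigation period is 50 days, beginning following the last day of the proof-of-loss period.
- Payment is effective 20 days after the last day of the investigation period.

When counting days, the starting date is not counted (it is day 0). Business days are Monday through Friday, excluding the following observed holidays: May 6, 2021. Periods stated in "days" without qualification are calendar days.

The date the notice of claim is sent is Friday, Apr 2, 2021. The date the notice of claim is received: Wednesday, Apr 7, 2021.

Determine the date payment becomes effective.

Jul 2, 2021

From Wednesday, Apr 7, 2021, 12 business days (Apr 8, Apr 9, Apr 12, Apr 13, …, Apr 21, Apr 22, Apr 23, skipping weekends) brings us to Friday, Apr 23, 2021, which is the last day of the proof-of-loss period.
The last day of the investigation period: Apr 23, 2021 + 50 days = Jun 12, 2021.
The date payment becomes effective: 20 calendar days after Jun 12, 2021 is Jul 2, 2021.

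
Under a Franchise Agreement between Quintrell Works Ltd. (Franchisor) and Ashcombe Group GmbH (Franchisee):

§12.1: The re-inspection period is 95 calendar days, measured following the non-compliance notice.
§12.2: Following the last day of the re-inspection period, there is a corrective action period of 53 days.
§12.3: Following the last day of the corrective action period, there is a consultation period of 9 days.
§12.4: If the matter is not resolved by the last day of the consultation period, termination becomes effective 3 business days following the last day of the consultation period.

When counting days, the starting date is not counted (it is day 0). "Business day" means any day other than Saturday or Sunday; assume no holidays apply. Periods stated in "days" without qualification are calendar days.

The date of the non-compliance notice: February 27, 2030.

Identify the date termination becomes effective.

Adding 95 calendar days to February 27, 2030 gives June 2, 2030, which is the last day of the re-inspection period.
Adding 53 calendar days to June 2, 2030 gives July 25, 2030, which is the last day of the corrective action period.
The last day of the consultation period: 9 calendar days after July 25, 2030 is August 3, 2030.
The date termination becomes effective: counting 3 business days from Saturday, August 3, 2030 (Aug 5, Aug 6, Aug 7, skipping weekends) reaches Wednesday, August 7, 2030.

August 7, 2030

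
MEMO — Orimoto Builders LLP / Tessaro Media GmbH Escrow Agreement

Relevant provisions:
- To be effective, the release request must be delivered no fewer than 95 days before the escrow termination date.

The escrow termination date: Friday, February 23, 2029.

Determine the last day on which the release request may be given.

November 20, 2028

Counting back 95 calendar days from February 23, 2029 gives November 20, 2028.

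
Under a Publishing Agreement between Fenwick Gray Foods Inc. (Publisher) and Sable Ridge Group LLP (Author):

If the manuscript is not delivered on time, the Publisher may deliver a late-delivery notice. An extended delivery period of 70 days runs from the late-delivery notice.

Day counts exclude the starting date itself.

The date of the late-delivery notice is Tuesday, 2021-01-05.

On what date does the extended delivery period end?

2021-03-16

The last day of the extended delivery period: 2021-01-05 + 70 days = 2021-03-16.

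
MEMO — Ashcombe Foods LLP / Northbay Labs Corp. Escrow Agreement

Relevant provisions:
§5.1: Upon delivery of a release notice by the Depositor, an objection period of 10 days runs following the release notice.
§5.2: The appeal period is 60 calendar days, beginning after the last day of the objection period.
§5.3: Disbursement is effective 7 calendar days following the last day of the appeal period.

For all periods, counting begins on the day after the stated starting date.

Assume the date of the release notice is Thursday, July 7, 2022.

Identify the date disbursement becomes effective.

September 22, 2022

The last day of the objection period: 10 calendar days after July 7, 2022 is July 17, 2022.
The last day of the appeal period: July 17, 2022 + 60 days = September 15, 2022.
Adding 7 calendar days to September 15, 2022 gives September 22, 2022, which is the date disbursement becomes effective.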